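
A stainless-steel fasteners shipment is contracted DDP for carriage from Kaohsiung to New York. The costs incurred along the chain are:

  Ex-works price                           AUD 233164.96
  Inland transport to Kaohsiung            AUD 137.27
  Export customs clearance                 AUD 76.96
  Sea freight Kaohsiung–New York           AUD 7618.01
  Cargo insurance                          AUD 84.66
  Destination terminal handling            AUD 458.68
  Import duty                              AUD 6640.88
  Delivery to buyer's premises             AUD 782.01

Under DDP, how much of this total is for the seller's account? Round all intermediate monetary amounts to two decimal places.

DDP: the seller bears all costs including import duty.
Seller's account: goods 233164.96 + inland to port 137.27 + export clearance 76.96 + freight 7618.01 + insurance 84.66 + destination terminal 458.68 + duty 6640.88 + delivery 782.01 = 248963.43
Buyer's account: 0.00

Seller's account: AUD 248963.43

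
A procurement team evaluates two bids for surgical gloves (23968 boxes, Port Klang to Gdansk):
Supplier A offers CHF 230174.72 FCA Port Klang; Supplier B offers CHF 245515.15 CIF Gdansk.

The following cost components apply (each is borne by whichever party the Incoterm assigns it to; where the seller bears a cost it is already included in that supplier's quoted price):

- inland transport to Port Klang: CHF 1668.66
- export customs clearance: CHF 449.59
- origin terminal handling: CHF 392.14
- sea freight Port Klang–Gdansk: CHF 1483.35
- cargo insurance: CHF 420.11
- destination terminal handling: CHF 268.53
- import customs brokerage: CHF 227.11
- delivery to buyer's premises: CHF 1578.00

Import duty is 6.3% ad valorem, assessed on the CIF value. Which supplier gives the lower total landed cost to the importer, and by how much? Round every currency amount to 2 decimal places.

Supplier A is cheaper by CHF 13866.65

Supplier A (FCA):
CIF value = FCA price + origin terminal + freight + insurance = 230174.72 + 392.14 + 1483.35 + 420.11 = 232470.32
Import duty = 232470.32 × 6.3% = 14645.63
Buyer bears (A): 392.14 + 1483.35 + 420.11 + 268.53 + 227.11 + 1578.00 = 4369.24
Landed cost (A) = invoice 230174.72 + 4369.24 + duty 14645.63 = 249189.59
Supplier B (CIF):
The CIF price already equals the CIF value: 245515.15
Import duty = 245515.15 × 6.3% = 15467.45
Buyer bears (B): 268.53 + 227.11 + 1578.00 = 2073.64
Landed cost (B) = invoice 245515.15 + 2073.64 + duty 15467.45 = 263056.24
Difference = |249189.59 − 263056.24| = 13866.65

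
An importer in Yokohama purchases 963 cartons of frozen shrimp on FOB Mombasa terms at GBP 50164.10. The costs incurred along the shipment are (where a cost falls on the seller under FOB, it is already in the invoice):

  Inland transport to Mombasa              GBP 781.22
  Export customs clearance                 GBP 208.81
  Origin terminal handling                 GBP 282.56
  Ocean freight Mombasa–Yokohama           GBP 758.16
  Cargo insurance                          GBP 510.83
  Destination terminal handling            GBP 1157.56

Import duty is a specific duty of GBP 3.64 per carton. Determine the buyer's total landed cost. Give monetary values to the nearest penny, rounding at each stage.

Total landed cost: GBP 56095.97

FOB: the seller bears costs until goods are on board at the origin port; the buyer bears freight, insurance and all costs thereafter.
Already in the invoice (seller's account under FOB): inland to port, export clearance, origin terminal — exclude.
CIF value = FOB price + freight + insurance = 50164.10 + 758.16 + 510.83 = 51433.09
Import duty = 963 × 3.64 = 3505.32
Buyer bears: freight 758.16 + insurance 510.83 + destination terminal 1157.56 + duty 3505.32 = 5931.87
Landed cost = invoice 50164.10 + 5931.87 = 56095.97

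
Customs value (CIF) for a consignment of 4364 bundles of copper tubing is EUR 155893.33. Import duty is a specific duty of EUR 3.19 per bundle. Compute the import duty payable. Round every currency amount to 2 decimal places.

Import duty: EUR 13921.16

Import duty = 4364 × 3.19 = 13921.16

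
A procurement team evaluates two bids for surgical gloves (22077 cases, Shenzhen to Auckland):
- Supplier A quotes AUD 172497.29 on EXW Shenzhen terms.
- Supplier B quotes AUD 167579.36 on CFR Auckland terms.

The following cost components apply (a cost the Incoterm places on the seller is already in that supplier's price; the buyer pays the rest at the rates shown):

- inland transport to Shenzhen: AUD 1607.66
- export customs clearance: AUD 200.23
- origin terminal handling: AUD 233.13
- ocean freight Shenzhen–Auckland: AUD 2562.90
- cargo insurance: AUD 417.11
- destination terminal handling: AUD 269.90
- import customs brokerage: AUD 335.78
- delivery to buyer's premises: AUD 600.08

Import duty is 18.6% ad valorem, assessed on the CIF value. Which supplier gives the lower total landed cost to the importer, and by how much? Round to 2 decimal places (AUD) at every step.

Supplier B is cheaper by AUD 11292.92

Supplier A (EXW):
CIF value = EXW price + inland to port + export clearance + origin terminal + freight + insurance = 172497.29 + 1607.66 + 200.23 + 233.13 + 2562.90 + 417.11 = 177518.32
Import duty = 177518.32 × 18.6% = 33018.41
Buyer bears (A): 1607.66 + 200.23 + 233.13 + 2562.90 + 417.11 + 269.90 + 335.78 + 600.08 = 6226.79
Landed cost (A) = invoice 172497.29 + 6226.79 + duty 33018.41 = 211742.49
Supplier B (CFR):
CIF value = CFR price + insurance = 167579.36 + 417.11 = 167996.47
Import duty = 167996.47 × 18.6% = 31247.34
Buyer bears (B): 417.11 + 269.90 + 335.78 + 600.08 = 1622.87
Landed cost (B) = invoice 167579.36 + 1622.87 + duty 31247.34 = 200449.57
Difference = |211742.49 − 200449.57| = 11292.92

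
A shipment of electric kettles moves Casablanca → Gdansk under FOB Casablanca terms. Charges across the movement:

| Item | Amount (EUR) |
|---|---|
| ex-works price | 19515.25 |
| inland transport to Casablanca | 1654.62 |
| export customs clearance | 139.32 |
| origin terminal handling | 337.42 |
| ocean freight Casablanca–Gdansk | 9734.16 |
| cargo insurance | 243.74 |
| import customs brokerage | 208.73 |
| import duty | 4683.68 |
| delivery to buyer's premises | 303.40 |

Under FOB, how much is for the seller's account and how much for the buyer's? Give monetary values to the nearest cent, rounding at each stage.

Seller: EUR 21646.61; buyer: EUR 15173.71

FOB: the seller bears costs until goods are on board at the origin port; the buyer bears freight, insurance and all costs thereafter.
Seller's account: goods 19515.25 + inland to port 1654.62 + export clearance 139.32 + origin terminal 337.42 = 21646.61
Buyer's account: freight 9734.16 + insurance 243.74 + brokerage 208.73 + duty 4683.68 + delivery 303.40 = 15173.71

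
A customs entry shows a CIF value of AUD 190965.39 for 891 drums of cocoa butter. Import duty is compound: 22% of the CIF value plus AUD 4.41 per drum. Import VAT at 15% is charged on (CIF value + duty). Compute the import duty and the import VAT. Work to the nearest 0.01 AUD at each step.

Import duty: AUD 45941.70; import VAT: AUD 35536.06

Ad valorem component: 190965.39 × 22% = 42012.39
Specific component: 891 × 4.41 = 3929.31
Import duty = 42012.39 + 3929.31 = 45941.70
VAT base = CIF + duty = 190965.39 + 45941.70 = 236907.09
Import VAT = 236907.09 × 15% = 35536.06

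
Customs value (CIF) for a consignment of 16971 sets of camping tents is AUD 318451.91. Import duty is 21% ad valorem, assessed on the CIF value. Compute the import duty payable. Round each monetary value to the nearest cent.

Import duty = 318451.91 × 21% = 66874.90

Import duty: AUD 66874.90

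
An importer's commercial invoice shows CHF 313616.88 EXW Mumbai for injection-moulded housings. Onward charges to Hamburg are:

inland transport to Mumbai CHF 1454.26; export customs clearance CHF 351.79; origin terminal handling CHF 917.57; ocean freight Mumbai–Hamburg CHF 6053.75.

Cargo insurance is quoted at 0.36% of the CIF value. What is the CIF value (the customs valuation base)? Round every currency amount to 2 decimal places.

CIF value: CHF 323559.06

Let C be the CIF value. C = EXW price + pre-shipment costs + freight + 0.36% × C
C − 0.36% × C = 313616.88 + 1454.26 + 351.79 + 917.57 + 6053.75
0.9964 × C = 322394.25
C = 322394.25 / 0.9964 = 323559.06
Insurance premium = 0.36% × 323559.06 = 1164.81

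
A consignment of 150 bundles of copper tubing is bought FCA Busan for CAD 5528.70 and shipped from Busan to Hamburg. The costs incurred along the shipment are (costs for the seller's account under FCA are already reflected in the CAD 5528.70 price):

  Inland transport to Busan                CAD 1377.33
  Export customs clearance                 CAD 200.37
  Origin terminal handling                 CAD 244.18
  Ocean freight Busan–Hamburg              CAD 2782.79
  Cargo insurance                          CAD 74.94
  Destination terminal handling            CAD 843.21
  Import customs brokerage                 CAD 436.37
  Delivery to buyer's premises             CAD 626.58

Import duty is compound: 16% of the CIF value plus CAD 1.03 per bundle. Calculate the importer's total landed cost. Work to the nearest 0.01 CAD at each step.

FCA: the seller delivers export-cleared goods to the carrier; the buyer bears costs from that point.
Already in the invoice (seller's account under FCA): inland to port, export clearance — exclude.
CIF value = FCA price + origin terminal + freight + insurance = 5528.70 + 244.18 + 2782.79 + 74.94 = 8630.61
Ad valorem component: 8630.61 × 16% = 1380.90
Specific component: 150 × 1.03 = 154.50
Import duty = 1380.90 + 154.50 = 1535.40
Buyer bears: origin terminal 244.18 + freight 2782.79 + insurance 74.94 + destination terminal 843.21 + brokerage 436.37 + delivery 626.58 + duty 1535.40 = 6543.47
Landed cost = invoice 5528.70 + 6543.47 = 12072.17

Total landed cost: CAD 12072.17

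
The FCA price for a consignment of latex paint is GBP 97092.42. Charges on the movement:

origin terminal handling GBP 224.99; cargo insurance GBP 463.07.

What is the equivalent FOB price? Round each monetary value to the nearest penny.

FOB price: GBP 97317.41

Not relevant to the conversion: insurance — on the buyer under both terms; not part of either seller's price.
From FCA to FOB, the seller additionally bears: origin terminal.
FOB price = 97092.42 + 224.99 = 97317.41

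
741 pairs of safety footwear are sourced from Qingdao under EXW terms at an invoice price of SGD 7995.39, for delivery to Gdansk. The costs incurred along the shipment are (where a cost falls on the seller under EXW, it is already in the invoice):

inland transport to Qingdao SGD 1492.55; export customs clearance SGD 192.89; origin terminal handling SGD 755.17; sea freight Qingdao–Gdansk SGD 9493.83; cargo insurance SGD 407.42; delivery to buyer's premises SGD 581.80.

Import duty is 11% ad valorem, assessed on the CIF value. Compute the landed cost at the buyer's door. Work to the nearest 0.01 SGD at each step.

EXW: the seller makes goods available at their premises; the buyer bears all onward costs.
CIF value = EXW price + inland to port + export clearance + origin terminal + freight + insurance = 7995.39 + 1492.55 + 192.89 + 755.17 + 9493.83 + 407.42 = 20337.25
Import duty = 20337.25 × 11% = 2237.10
Buyer bears: inland to port 1492.55 + export clearance 192.89 + origin terminal 755.17 + freight 9493.83 + insurance 407.42 + delivery 581.80 + duty 2237.10 = 15160.76
Landed cost = invoice 7995.39 + 15160.76 = 23156.15

Total landed cost: SGD 23156.15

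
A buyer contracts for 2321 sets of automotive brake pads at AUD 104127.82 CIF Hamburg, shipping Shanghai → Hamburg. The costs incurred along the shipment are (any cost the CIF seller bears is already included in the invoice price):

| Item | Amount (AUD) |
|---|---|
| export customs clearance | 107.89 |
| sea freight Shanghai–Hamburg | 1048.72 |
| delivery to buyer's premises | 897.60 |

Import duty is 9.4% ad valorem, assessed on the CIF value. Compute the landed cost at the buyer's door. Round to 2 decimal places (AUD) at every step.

CIF: the seller pays costs through ocean freight and marine insurance to the destination port.
Already in the invoice (seller's account under CIF): export clearance, freight — exclude.
The CIF price already equals the CIF value: 104127.82
Import duty = 104127.82 × 9.4% = 9788.02
Buyer bears: delivery 897.60 + duty 9788.02 = 10685.62
Landed cost = invoice 104127.82 + 10685.62 = 114813.44

Total landed cost: AUD 114813.44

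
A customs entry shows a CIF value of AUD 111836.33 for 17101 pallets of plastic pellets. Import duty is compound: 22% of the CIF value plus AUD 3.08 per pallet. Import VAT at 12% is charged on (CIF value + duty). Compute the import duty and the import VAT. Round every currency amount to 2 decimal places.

Ad valorem component: 111836.33 × 22% = 24603.99
Specific component: 17101 × 3.08 = 52671.08
Import duty = 24603.99 + 52671.08 = 77275.07
VAT base = CIF + duty = 111836.33 + 77275.07 = 189111.40
Import VAT = 189111.40 × 12% = 22693.37

Import duty: AUD 77275.07; import VAT: AUD 22693.37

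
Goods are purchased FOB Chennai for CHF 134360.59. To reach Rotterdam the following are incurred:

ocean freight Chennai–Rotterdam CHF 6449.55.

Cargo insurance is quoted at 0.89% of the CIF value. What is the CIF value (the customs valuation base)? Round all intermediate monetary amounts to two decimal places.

Let C be the CIF value. C = FOB price + freight + 0.89% × C
C − 0.89% × C = 134360.59 + 6449.55
0.9911 × C = 140810.14
C = 140810.14 / 0.9911 = 142074.60
Insurance premium = 0.89% × 142074.60 = 1264.46

CIF value: CHF 142074.60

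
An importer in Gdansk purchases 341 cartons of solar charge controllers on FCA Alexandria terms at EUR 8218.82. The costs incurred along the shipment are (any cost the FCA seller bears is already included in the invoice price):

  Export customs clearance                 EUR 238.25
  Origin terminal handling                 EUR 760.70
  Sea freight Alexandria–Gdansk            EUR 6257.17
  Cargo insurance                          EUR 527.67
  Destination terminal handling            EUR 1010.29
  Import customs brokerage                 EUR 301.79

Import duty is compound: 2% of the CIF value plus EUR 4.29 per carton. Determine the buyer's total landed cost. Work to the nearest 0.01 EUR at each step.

FCA: the seller delivers export-cleared goods to the carrier; the buyer bears costs from that point.
Already in the invoice (seller's account under FCA): export clearance — exclude.
CIF value = FCA price + origin terminal + freight + insurance = 8218.82 + 760.70 + 6257.17 + 527.67 = 15764.36
Ad valorem component: 15764.36 × 2% = 315.29
Specific component: 341 × 4.29 = 1462.89
Import duty = 315.29 + 1462.89 = 1778.18
Buyer bears: origin terminal 760.70 + freight 6257.17 + insurance 527.67 + destination terminal 1010.29 + brokerage 301.79 + duty 1778.18 = 10635.80
Landed cost = invoice 8218.82 + 10635.80 = 18854.62

Total landed cost: EUR 18854.62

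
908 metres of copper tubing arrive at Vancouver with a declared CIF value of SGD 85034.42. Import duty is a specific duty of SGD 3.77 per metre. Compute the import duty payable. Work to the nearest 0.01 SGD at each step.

Import duty: SGD 3423.16

Import duty = 908 × 3.77 = 3423.16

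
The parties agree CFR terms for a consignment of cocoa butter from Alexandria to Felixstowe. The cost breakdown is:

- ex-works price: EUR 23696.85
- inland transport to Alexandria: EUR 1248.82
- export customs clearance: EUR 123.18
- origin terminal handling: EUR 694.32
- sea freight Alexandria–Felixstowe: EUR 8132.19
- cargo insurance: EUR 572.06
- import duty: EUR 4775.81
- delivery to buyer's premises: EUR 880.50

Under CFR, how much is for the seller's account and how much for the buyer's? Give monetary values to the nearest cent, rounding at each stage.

Seller: EUR 33895.36; buyer: EUR 6228.37

CFR: the seller pays costs through ocean freight to the destination port, but not insurance.
Seller's account: goods 23696.85 + inland to port 1248.82 + export clearance 123.18 + origin terminal 694.32 + freight 8132.19 = 33895.36
Buyer's account: insurance 572.06 + duty 4775.81 + delivery 880.50 = 6228.37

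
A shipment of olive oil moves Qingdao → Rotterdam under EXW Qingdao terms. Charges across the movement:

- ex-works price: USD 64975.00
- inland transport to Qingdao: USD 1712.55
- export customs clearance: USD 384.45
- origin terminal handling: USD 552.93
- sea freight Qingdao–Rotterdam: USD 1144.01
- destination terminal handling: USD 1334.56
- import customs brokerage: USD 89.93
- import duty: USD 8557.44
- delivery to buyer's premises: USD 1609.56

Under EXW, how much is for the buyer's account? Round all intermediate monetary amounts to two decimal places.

Buyer's account: USD 15385.43

EXW: the seller makes goods available at their premises; the buyer bears all onward costs.
Seller's account: goods 64975.00 = 64975.00
Buyer's account: inland to port 1712.55 + export clearance 384.45 + origin terminal 552.93 + freight 1144.01 + destination terminal 1334.56 + brokerage 89.93 + duty 8557.44 + delivery 1609.56 = 15385.43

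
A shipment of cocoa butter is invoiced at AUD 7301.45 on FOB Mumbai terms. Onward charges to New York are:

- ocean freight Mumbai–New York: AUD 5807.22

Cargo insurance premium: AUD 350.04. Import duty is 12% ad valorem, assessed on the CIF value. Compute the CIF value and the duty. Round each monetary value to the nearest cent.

CIF value: AUD 13458.71; import duty: AUD 1615.05

CIF = FOB price + freight + insurance
CIF = 7301.45 + 5807.22 + 350.04 = 13458.71
Import duty = 13458.71 × 12% = 1615.05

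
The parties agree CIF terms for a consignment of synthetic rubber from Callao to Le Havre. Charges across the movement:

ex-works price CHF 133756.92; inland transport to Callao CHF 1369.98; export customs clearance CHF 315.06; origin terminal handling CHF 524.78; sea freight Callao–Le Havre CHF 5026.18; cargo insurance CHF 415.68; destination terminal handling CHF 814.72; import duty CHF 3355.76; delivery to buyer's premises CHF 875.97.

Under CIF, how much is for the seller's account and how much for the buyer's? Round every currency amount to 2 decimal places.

Seller: CHF 141408.60; buyer: CHF 5046.45

CIF: the seller pays costs through ocean freight and marine insurance to the destination port.
Seller's account: goods 133756.92 + inland to port 1369.98 + export clearance 315.06 + origin terminal 524.78 + freight 5026.18 + insurance 415.68 = 141408.60
Buyer's account: destination terminal 814.72 + duty 3355.76 + delivery 875.97 = 5046.45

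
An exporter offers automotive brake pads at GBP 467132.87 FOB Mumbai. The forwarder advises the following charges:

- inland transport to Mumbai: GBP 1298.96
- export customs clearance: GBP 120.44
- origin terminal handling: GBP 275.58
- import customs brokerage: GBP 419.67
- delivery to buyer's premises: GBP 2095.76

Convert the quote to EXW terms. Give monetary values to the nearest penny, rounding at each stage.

EXW price: GBP 465437.89

Not relevant to the conversion: brokerage, delivery — on the buyer under both terms; not part of either seller's price.
From FOB to EXW, the seller no longer bears: inland to port, export clearance, origin terminal.
EXW price = 467132.87 − 1298.96 − 120.44 − 275.58 = 465437.89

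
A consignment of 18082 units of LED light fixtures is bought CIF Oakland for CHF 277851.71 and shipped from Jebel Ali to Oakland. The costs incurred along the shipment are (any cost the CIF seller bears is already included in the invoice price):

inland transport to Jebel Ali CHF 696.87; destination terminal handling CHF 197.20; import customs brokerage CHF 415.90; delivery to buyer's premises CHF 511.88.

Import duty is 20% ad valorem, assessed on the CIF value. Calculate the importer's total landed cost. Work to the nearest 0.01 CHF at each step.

Total landed cost: CHF 334547.03

CIF: the seller pays costs through ocean freight and marine insurance to the destination port.
Already in the invoice (seller's account under CIF): inland to port — exclude.
The CIF price already equals the CIF value: 277851.71
Import duty = 277851.71 × 20% = 55570.34
Buyer bears: destination terminal 197.20 + brokerage 415.90 + delivery 511.88 + duty 55570.34 = 56695.32
Landed cost = invoice 277851.71 + 56695.32 = 334547.03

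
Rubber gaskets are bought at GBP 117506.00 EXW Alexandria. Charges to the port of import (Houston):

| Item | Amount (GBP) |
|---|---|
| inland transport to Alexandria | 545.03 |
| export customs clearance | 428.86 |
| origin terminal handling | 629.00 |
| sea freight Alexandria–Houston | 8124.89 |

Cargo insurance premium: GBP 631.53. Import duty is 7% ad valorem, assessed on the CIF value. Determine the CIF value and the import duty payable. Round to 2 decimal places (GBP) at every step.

CIF value: GBP 127865.31; import duty: GBP 8950.57

CIF = EXW price + pre-shipment costs + freight + insurance
CIF = 117506.00 + 545.03 + 428.86 + 629.00 + 8124.89 + 631.53 = 127865.31
Import duty = 127865.31 × 7% = 8950.57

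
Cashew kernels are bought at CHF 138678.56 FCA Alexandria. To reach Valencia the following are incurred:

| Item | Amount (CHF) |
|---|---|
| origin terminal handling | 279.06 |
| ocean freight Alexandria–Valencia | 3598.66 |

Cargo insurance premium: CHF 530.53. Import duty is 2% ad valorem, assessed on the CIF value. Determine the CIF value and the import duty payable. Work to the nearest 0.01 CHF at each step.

CIF = FCA price + pre-shipment costs + freight + insurance
CIF = 138678.56 + 279.06 + 3598.66 + 530.53 = 143086.81
Import duty = 143086.81 × 2% = 2861.74

CIF value: CHF 143086.81; import duty: CHF 2861.74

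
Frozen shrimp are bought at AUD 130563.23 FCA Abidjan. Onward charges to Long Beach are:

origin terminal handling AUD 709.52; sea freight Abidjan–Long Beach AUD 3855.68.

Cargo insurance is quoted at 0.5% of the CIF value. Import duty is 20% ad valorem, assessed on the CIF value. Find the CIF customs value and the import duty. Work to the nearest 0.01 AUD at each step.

Let C be the CIF value. C = FCA price + pre-shipment costs + freight + 0.5% × C
C − 0.5% × C = 130563.23 + 709.52 + 3855.68
0.995 × C = 135128.43
C = 135128.43 / 0.995 = 135807.47
Insurance premium = 0.5% × 135807.47 = 679.04
Import duty = 135807.47 × 20% = 27161.49

CIF value: AUD 135807.47; import duty: AUD 27161.49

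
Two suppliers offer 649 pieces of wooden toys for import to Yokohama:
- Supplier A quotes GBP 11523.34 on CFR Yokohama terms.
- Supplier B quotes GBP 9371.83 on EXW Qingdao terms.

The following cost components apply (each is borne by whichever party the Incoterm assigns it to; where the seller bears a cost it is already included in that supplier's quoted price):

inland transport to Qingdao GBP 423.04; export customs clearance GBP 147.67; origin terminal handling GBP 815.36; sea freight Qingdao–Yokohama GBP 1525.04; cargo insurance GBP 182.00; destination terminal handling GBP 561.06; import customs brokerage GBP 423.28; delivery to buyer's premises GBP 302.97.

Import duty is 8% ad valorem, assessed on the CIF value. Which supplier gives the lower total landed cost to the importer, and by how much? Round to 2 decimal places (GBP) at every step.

Supplier A (CFR):
CIF value = CFR price + insurance = 11523.34 + 182.00 = 11705.34
Import duty = 11705.34 × 8% = 936.43
Buyer bears (A): 182.00 + 561.06 + 423.28 + 302.97 = 1469.31
Landed cost (A) = invoice 11523.34 + 1469.31 + duty 936.43 = 13929.08
Supplier B (EXW):
CIF value = EXW price + inland to port + export clearance + origin terminal + freight + insurance = 9371.83 + 423.04 + 147.67 + 815.36 + 1525.04 + 182.00 = 12464.94
Import duty = 12464.94 × 8% = 997.20
Buyer bears (B): 423.04 + 147.67 + 815.36 + 1525.04 + 182.00 + 561.06 + 423.28 + 302.97 = 4380.42
Landed cost (B) = invoice 9371.83 + 4380.42 + duty 997.20 = 14749.45
Difference = |13929.08 − 14749.45| = 820.37

Supplier A is cheaper by GBP 820.37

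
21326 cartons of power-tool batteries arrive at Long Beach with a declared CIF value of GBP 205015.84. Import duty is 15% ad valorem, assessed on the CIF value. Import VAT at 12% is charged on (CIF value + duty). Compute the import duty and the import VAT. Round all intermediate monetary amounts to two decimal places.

Import duty: GBP 30752.38; import VAT: GBP 28292.19

Import duty = 205015.84 × 15% = 30752.38
VAT base = CIF + duty = 205015.84 + 30752.38 = 235768.22
Import VAT = 235768.22 × 12% = 28292.19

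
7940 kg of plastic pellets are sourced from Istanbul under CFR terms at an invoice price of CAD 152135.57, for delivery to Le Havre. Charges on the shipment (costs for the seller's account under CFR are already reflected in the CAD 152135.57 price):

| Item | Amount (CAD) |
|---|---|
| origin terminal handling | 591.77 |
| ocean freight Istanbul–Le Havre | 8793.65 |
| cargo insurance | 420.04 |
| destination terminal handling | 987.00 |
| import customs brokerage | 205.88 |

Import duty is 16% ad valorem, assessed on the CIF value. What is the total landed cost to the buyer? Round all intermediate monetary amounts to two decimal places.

Total landed cost: CAD 178157.39

CFR: the seller pays costs through ocean freight to the destination port, but not insurance.
Already in the invoice (seller's account under CFR): origin terminal, freight — exclude.
CIF value = CFR price + insurance = 152135.57 + 420.04 = 152555.61
Import duty = 152555.61 × 16% = 24408.90
Buyer bears: insurance 420.04 + destination terminal 987.00 + brokerage 205.88 + duty 24408.90 = 26021.82
Landed cost = invoice 152135.57 + 26021.82 = 178157.39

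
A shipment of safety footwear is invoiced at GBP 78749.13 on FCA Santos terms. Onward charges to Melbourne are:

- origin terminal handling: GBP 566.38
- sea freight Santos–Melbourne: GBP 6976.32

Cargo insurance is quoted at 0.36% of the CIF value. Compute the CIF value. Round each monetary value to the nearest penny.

Let C be the CIF value. C = FCA price + pre-shipment costs + freight + 0.36% × C
C − 0.36% × C = 78749.13 + 566.38 + 6976.32
0.9964 × C = 86291.83
C = 86291.83 / 0.9964 = 86603.60
Insurance premium = 0.36% × 86603.60 = 311.77

CIF value: GBP 86603.60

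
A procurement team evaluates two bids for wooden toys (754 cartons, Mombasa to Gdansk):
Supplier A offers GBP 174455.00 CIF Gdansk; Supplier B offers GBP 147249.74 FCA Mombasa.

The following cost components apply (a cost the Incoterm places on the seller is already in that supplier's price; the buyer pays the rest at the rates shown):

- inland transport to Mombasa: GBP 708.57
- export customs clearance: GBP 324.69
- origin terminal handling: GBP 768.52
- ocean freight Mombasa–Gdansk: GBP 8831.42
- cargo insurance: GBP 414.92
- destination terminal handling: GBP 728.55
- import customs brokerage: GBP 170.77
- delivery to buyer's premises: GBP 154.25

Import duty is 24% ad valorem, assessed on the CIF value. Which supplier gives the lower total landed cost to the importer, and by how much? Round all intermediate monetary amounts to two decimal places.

Supplier B is cheaper by GBP 21316.10

Supplier A (CIF):
The CIF price already equals the CIF value: 174455.00
Import duty = 174455.00 × 24% = 41869.20
Buyer bears (A): 728.55 + 170.77 + 154.25 = 1053.57
Landed cost (A) = invoice 174455.00 + 1053.57 + duty 41869.20 = 217377.77
Supplier B (FCA):
CIF value = FCA price + origin terminal + freight + insurance = 147249.74 + 768.52 + 8831.42 + 414.92 = 157264.60
Import duty = 157264.60 × 24% = 37743.50
Buyer bears (B): 768.52 + 8831.42 + 414.92 + 728.55 + 170.77 + 154.25 = 11068.43
Landed cost (B) = invoice 147249.74 + 11068.43 + duty 37743.50 = 196061.67
Difference = |217377.77 − 196061.67| = 21316.10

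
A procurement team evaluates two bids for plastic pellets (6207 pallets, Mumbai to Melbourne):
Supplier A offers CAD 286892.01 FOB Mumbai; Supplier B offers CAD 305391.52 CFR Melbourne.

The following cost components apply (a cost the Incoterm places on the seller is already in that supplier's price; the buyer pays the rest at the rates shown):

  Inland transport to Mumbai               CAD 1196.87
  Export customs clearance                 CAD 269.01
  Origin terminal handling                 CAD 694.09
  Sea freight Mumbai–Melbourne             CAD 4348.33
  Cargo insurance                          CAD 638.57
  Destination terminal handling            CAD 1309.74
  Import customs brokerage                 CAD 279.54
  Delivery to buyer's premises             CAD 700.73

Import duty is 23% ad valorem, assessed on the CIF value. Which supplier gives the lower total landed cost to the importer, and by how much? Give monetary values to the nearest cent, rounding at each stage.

Supplier A is cheaper by CAD 17405.95

Supplier A (FOB):
CIF value = FOB price + freight + insurance = 286892.01 + 4348.33 + 638.57 = 291878.91
Import duty = 291878.91 × 23% = 67132.15
Buyer bears (A): 4348.33 + 638.57 + 1309.74 + 279.54 + 700.73 = 7276.91
Landed cost (A) = invoice 286892.01 + 7276.91 + duty 67132.15 = 361301.07
Supplier B (CFR):
CIF value = CFR price + insurance = 305391.52 + 638.57 = 306030.09
Import duty = 306030.09 × 23% = 70386.92
Buyer bears (B): 638.57 + 1309.74 + 279.54 + 700.73 = 2928.58
Landed cost (B) = invoice 305391.52 + 2928.58 + duty 70386.92 = 378707.02
Difference = |361301.07 − 378707.02| = 17405.95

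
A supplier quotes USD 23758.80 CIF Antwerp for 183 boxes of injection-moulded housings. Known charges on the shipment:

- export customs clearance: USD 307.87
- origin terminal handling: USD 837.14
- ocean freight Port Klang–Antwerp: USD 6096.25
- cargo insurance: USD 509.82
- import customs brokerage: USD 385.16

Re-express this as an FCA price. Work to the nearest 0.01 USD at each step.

Not relevant to the conversion: export clearance — on the seller under both CIF and FCA; already in the CIF price and stays in the FCA price. brokerage — on the buyer under both terms; not part of either seller's price.
From CIF to FCA, the seller no longer bears: origin terminal, freight, insurance.
FCA price = 23758.80 − 837.14 − 6096.25 − 509.82 = 16315.59

FCA price: USD 16315.59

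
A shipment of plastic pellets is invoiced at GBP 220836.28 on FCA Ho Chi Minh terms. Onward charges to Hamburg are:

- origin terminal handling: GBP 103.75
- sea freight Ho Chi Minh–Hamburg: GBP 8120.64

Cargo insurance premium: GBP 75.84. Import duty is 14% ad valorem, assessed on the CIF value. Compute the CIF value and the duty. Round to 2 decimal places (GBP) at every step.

CIF = FCA price + pre-shipment costs + freight + insurance
CIF = 220836.28 + 103.75 + 8120.64 + 75.84 = 229136.51
Import duty = 229136.51 × 14% = 32079.11

CIF value: GBP 229136.51; import duty: GBP 32079.11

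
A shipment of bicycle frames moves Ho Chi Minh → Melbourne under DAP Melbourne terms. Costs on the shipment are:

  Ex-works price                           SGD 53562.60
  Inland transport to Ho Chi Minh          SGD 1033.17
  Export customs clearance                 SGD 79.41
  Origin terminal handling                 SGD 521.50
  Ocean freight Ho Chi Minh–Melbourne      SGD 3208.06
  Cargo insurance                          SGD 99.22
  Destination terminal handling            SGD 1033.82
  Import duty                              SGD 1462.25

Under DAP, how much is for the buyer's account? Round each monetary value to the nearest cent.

Buyer's account: SGD 1462.25

DAP: the seller bears all costs to the named destination except import duty and clearance.
Seller's account: goods 53562.60 + inland to port 1033.17 + export clearance 79.41 + origin terminal 521.50 + freight 3208.06 + insurance 99.22 + destination terminal 1033.82 = 59537.78
Buyer's account: duty 1462.25 = 1462.25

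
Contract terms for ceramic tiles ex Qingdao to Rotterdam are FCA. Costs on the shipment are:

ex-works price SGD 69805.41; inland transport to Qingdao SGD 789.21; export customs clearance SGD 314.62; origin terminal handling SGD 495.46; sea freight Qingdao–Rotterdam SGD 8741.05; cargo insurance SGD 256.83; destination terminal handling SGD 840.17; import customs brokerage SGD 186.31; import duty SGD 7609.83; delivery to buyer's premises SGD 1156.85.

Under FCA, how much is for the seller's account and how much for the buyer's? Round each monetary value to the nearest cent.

Seller: SGD 70909.24; buyer: SGD 19286.50

FCA: the seller delivers export-cleared goods to the carrier; the buyer bears costs from that point.
Seller's account: goods 69805.41 + inland to port 789.21 + export clearance 314.62 = 70909.24
Buyer's account: origin terminal 495.46 + freight 8741.05 + insurance 256.83 + destination terminal 840.17 + brokerage 186.31 + duty 7609.83 + delivery 1156.85 = 19286.50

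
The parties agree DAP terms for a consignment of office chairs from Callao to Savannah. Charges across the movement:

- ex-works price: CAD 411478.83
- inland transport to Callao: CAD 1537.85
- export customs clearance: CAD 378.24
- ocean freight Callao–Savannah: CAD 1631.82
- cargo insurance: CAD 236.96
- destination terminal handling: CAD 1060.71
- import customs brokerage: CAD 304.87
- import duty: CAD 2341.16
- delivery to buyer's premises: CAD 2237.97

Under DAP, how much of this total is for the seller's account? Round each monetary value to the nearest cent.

DAP: the seller bears all costs to the named destination except import duty and clearance.
Seller's account: goods 411478.83 + inland to port 1537.85 + export clearance 378.24 + freight 1631.82 + insurance 236.96 + destination terminal 1060.71 + delivery 2237.97 = 418562.38
Buyer's account: brokerage 304.87 + duty 2341.16 = 2646.03

Seller's account: CAD 418562.38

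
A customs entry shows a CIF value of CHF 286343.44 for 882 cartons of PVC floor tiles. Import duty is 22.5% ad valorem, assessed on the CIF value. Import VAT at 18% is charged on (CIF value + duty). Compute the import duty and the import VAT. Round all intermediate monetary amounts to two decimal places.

Import duty = 286343.44 × 22.5% = 64427.27
VAT base = CIF + duty = 286343.44 + 64427.27 = 350770.71
Import VAT = 350770.71 × 18% = 63138.73

Import duty: CHF 64427.27; import VAT: CHF 63138.73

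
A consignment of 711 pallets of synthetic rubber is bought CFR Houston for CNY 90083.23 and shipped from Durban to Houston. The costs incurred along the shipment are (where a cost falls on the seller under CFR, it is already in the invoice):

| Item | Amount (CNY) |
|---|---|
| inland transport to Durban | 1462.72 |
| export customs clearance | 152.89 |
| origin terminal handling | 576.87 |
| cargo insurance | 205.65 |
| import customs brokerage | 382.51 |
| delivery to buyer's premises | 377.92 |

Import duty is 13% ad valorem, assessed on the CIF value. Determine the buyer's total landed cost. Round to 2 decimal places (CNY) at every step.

Total landed cost: CNY 102786.86

CFR: the seller pays costs through ocean freight to the destination port, but not insurance.
Already in the invoice (seller's account under CFR): inland to port, export clearance, origin terminal — exclude.
CIF value = CFR price + insurance = 90083.23 + 205.65 = 90288.88
Import duty = 90288.88 × 13% = 11737.55
Buyer bears: insurance 205.65 + brokerage 382.51 + delivery 377.92 + duty 11737.55 = 12703.63
Landed cost = invoice 90083.23 + 12703.63 = 102786.86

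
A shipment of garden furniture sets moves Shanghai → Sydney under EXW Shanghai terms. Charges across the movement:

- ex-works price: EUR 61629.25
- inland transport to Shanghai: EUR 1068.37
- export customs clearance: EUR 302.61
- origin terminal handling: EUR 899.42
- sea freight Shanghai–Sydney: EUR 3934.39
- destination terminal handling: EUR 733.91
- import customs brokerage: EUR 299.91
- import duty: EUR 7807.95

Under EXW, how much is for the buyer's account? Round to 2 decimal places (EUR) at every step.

Buyer's account: EUR 15046.56

EXW: the seller makes goods available at their premises; the buyer bears all onward costs.
Seller's account: goods 61629.25 = 61629.25
Buyer's account: inland to port 1068.37 + export clearance 302.61 + origin terminal 899.42 + freight 3934.39 + destination terminal 733.91 + brokerage 299.91 + duty 7807.95 = 15046.56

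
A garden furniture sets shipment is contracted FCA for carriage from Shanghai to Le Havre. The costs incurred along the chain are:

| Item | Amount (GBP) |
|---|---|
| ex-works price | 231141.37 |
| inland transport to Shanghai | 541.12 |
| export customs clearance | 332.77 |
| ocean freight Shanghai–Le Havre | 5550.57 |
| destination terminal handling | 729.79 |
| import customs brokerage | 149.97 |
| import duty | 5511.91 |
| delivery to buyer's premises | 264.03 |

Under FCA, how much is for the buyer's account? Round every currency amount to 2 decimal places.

FCA: the seller delivers export-cleared goods to the carrier; the buyer bears costs from that point.
Seller's account: goods 231141.37 + inland to port 541.12 + export clearance 332.77 = 232015.26
Buyer's account: freight 5550.57 + destination terminal 729.79 + brokerage 149.97 + duty 5511.91 + delivery 264.03 = 12206.27

Buyer's account: GBP 12206.27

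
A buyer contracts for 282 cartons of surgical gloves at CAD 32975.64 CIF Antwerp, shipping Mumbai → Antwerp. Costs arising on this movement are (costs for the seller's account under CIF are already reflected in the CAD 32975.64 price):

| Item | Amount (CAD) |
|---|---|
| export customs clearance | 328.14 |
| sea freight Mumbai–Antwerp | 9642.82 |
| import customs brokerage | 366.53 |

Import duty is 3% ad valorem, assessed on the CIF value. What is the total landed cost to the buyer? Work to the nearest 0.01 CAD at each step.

Total landed cost: CAD 34331.44

CIF: the seller pays costs through ocean freight and marine insurance to the destination port.
Already in the invoice (seller's account under CIF): export clearance, freight — exclude.
The CIF price already equals the CIF value: 32975.64
Import duty = 32975.64 × 3% = 989.27
Buyer bears: brokerage 366.53 + duty 989.27 = 1355.80
Landed cost = invoice 32975.64 + 1355.80 = 34331.44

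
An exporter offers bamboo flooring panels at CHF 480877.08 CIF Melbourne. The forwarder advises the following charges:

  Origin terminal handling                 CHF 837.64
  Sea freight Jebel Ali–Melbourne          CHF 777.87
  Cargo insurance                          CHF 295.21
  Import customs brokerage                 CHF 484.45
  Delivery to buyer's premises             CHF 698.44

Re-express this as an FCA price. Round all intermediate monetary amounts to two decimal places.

Not relevant to the conversion: brokerage, delivery — on the buyer under both terms; not part of either seller's price.
From CIF to FCA, the seller no longer bears: origin terminal, freight, insurance.
FCA price = 480877.08 − 837.64 − 777.87 − 295.21 = 478966.36

FCA price: CHF 478966.36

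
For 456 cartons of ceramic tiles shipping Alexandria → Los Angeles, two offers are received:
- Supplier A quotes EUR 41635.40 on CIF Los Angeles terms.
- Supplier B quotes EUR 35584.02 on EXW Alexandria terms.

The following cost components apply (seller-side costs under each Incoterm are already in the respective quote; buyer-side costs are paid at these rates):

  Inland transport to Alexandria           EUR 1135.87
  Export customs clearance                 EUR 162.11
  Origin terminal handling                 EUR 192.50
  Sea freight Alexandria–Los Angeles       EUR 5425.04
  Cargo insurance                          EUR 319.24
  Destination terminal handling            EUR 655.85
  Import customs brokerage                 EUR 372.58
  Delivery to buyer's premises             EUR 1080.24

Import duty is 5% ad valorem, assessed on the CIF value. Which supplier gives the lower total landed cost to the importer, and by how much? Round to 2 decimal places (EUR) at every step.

Supplier A is cheaper by EUR 1242.55

Supplier A (CIF):
The CIF price already equals the CIF value: 41635.40
Import duty = 41635.40 × 5% = 2081.77
Buyer bears (A): 655.85 + 372.58 + 1080.24 = 2108.67
Landed cost (A) = invoice 41635.40 + 2108.67 + duty 2081.77 = 45825.84
Supplier B (EXW):
CIF value = EXW price + inland to port + export clearance + origin terminal + freight + insurance = 35584.02 + 1135.87 + 162.11 + 192.50 + 5425.04 + 319.24 = 42818.78
Import duty = 42818.78 × 5% = 2140.94
Buyer bears (B): 1135.87 + 162.11 + 192.50 + 5425.04 + 319.24 + 655.85 + 372.58 + 1080.24 = 9343.43
Landed cost (B) = invoice 35584.02 + 9343.43 + duty 2140.94 = 47068.39
Difference = |45825.84 − 47068.39| = 1242.55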